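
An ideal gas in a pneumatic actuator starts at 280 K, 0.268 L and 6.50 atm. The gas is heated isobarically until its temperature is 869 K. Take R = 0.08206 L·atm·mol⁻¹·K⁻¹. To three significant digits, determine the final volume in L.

Isobaric, so V/T is constant: P₂ = P₁; V₂ = V₁·(T₂/T₁) = 0.8318 L.

V₂ ≈ 0.832 L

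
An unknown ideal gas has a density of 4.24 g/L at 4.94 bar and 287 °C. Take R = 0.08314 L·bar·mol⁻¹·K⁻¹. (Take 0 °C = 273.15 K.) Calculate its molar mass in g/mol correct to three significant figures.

ρ = PM/(RT) ⇒ M = ρRT/P = (4.24 × 0.08314 × 560.1) / 4.94

M ≈ 40.0 g/mol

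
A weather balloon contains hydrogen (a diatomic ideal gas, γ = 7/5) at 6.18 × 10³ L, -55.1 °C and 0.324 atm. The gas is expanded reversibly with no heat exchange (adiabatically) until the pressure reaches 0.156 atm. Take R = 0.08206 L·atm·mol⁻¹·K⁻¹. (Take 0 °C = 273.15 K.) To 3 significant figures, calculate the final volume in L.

V₂ ≈ 1.04e+04 L

Convert: T₁ = 218.0 K.
Reversible adiabatic, γ = 7/5: T₂ = T₁·(P₂/P₁)^((γ−1)/γ) = 177.0 K; V₂ = V₁·(P₁/P₂)^(1/γ) = 1.042e+04 L.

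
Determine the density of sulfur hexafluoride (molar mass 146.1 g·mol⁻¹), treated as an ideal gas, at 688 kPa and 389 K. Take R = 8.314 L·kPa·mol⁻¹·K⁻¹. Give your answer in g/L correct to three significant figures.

ρ = PM/(RT) = (688 × 146.1) / (8.314 × 389.0)

ρ ≈ 31.1 g/L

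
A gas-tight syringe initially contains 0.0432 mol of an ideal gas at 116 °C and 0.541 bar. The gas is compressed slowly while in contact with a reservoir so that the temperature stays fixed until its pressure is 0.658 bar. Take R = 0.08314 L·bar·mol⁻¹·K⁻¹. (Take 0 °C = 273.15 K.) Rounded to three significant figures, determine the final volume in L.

Convert: T₁ = 389.1 K.
From PV = nRT: V₁ = nRT₁/P₁ = 2.584 L.
Isothermal, so P V is constant: T₂ = T₁; V₂ = V₁·(P₁/P₂) = 2.124 L.

V₂ ≈ 2.12 L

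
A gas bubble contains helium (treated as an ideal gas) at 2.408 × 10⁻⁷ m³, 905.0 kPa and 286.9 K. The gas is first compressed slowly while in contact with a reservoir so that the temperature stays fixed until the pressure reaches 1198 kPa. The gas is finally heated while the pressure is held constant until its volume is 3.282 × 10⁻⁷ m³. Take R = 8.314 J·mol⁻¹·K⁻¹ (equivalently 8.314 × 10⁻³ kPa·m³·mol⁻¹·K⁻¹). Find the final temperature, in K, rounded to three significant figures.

T₃ ≈ 518 K

T constant ⇒ Boyle's law P V = const: T₂ = T₁; V₂ = V₁·(P₁/P₂) = 1.819e-07 m³.
Isobaric, so V/T is constant: P₃ = P₂; T₃ = T₂·(V₃/V₂) = 517.6 K.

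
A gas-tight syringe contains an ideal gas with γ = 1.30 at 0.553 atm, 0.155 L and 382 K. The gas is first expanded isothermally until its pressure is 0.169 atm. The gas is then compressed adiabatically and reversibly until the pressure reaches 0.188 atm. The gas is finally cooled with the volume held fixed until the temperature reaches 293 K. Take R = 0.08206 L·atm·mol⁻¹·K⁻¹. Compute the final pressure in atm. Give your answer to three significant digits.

P₄ ≈ 0.141 atm

Isothermal, so P V is constant: T₂ = T₁; V₂ = V₁·(P₁/P₂) = 0.5072 L.
Reversible adiabatic, γ = 1.30: T₃ = T₂·(P₃/P₂)^((γ−1)/γ) = 391.5 K; V₃ = V₂·(P₂/P₃)^(1/γ) = 0.4673 L.
V constant ⇒ P ∝ T: V₄ = V₃; P₄ = P₃·(T₄/T₃) = 0.1407 atm.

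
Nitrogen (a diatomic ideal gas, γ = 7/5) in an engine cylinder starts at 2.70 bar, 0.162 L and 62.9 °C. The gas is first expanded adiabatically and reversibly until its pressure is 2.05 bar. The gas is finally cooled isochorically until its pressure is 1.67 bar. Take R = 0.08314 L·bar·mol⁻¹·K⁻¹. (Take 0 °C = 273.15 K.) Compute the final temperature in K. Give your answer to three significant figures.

T₃ ≈ 253 K

Convert: T₁ = 336.0 K.
Adiabatic (γ = 7/5), T V^(γ−1) and P V^γ constant: T₂ = T₁·(P₂/P₁)^((γ−1)/γ) = 310.6 K; V₂ = V₁·(P₁/P₂)^(1/γ) = 0.1972 L.
V constant ⇒ P ∝ T: V₃ = V₂; T₃ = T₂·(P₃/P₂) = 253.0 K.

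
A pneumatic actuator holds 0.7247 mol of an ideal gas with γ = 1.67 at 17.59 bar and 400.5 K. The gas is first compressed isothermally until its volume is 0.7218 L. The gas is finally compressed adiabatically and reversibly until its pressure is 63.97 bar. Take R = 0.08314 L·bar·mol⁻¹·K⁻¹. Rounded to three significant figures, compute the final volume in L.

V₃ ≈ 0.489 L

From PV = nRT: V₁ = nRT₁/P₁ = 1.372 L.
Isothermal, so P V is constant: T₂ = T₁; P₂ = P₁·(V₁/V₂) = 33.43 bar.
Reversible adiabatic, γ = 1.67: T₃ = T₂·(P₃/P₂)^((γ−1)/γ) = 519.6 K; V₃ = V₂·(P₂/P₃)^(1/γ) = 0.4894 L.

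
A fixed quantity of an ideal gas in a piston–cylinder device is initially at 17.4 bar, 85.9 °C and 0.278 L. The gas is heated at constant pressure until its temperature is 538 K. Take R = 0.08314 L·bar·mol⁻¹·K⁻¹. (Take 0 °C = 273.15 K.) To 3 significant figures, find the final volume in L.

V₂ ≈ 0.417 L

Convert: T₁ = 359.0 K.
P constant ⇒ V ∝ T: P₂ = P₁; V₂ = V₁·(T₂/T₁) = 0.4166 L.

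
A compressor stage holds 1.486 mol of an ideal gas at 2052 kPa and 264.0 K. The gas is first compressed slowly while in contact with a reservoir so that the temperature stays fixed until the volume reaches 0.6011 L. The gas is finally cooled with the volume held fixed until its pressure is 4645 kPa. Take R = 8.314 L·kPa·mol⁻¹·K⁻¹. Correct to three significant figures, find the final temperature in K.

T₃ ≈ 226 K

From PV = nRT: V₁ = nRT₁/P₁ = 1.589 L.
Isothermal, so P V is constant: T₂ = T₁; P₂ = P₁·(V₁/V₂) = 5426 kPa.
Isochoric, so P/T is constant: V₃ = V₂; T₃ = T₂·(P₃/P₂) = 226.0 K.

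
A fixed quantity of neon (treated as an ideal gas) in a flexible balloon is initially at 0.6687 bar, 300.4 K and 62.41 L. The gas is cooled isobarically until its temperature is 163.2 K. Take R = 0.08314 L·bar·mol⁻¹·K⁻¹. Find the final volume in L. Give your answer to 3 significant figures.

V₂ ≈ 33.9 L

P constant ⇒ V ∝ T: P₂ = P₁; V₂ = V₁·(T₂/T₁) = 33.91 L.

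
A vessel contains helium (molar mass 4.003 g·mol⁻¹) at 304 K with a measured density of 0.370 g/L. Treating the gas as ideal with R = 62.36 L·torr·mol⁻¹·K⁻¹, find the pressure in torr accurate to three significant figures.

P ≈ 1.75e+03 torr

ρ = PM/(RT) ⇒ P = ρRT/M = (0.370 × 62.36 × 304.0) / 4.003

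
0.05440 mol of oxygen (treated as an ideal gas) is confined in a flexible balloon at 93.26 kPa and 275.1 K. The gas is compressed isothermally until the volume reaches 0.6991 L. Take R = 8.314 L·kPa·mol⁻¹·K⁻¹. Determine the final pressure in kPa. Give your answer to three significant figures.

P₂ ≈ 178 kPa

From PV = nRT: V₁ = nRT₁/P₁ = 1.334 L.
T constant ⇒ Boyle's law P V = const: T₂ = T₁; P₂ = P₁·(V₁/V₂) = 178.0 kPa.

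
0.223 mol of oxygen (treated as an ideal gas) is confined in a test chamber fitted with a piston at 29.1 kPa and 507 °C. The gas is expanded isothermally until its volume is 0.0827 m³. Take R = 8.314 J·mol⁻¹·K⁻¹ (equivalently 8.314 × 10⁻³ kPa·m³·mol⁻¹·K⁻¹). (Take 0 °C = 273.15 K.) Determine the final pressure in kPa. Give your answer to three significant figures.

P₂ ≈ 17.5 kPa

Convert: T₁ = 780.1 K.
From PV = nRT: V₁ = nRT₁/P₁ = 0.04970 m³.
T constant ⇒ Boyle's law P V = const: T₂ = T₁; P₂ = P₁·(V₁/V₂) = 17.49 kPa.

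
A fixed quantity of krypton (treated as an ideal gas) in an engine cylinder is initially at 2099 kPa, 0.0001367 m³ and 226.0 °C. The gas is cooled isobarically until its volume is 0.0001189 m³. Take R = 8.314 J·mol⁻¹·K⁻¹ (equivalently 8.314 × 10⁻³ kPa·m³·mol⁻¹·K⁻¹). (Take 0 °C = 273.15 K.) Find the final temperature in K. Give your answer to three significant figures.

T₂ ≈ 434 K

Convert: T₁ = 499.1 K.
Isobaric, so V/T is constant: P₂ = P₁; T₂ = T₁·(V₂/V₁) = 434.2 K.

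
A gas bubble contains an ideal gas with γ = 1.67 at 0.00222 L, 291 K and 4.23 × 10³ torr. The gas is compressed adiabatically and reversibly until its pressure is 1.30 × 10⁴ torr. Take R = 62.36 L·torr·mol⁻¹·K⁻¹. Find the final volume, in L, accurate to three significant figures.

V₂ ≈ 0.00113 L

Adiabatic (γ = 1.67), T V^(γ−1) and P V^γ constant: T₂ = T₁·(P₂/P₁)^((γ−1)/γ) = 456.6 K; V₂ = V₁·(P₁/P₂)^(1/γ) = 0.001133 L.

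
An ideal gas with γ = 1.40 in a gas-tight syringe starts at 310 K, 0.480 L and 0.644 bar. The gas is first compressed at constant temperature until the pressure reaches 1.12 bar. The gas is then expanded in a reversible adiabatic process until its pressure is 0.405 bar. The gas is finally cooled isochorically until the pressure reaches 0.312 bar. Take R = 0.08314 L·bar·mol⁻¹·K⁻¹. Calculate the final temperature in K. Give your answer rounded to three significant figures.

T constant ⇒ Boyle's law P V = const: T₂ = T₁; V₂ = V₁·(P₁/P₂) = 0.2760 L.
Adiabatic (γ = 1.40), T V^(γ−1) and P V^γ constant: T₃ = T₂·(P₃/P₂)^((γ−1)/γ) = 231.8 K; V₃ = V₂·(P₂/P₃)^(1/γ) = 0.5708 L.
Isochoric, so P/T is constant: V₄ = V₃; T₄ = T₃·(P₄/P₃) = 178.6 K.

T₄ ≈ 179 K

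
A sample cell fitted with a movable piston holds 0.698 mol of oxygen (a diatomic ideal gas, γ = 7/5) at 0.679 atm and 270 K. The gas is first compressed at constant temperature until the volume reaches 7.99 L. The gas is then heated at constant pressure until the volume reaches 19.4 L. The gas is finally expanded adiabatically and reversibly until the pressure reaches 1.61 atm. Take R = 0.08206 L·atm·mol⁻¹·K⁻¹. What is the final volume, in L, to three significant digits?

From PV = nRT: V₁ = nRT₁/P₁ = 22.78 L.
T constant ⇒ Boyle's law P V = const: T₂ = T₁; P₂ = P₁·(V₁/V₂) = 1.936 atm.
P constant ⇒ V ∝ T: P₃ = P₂; T₃ = T₂·(V₃/V₂) = 655.6 K.
Reversible adiabatic, γ = 7/5: T₄ = T₃·(P₄/P₃)^((γ−1)/γ) = 622.0 K; V₄ = V₃·(P₃/P₄)^(1/γ) = 22.13 L.

V₄ ≈ 22.1 L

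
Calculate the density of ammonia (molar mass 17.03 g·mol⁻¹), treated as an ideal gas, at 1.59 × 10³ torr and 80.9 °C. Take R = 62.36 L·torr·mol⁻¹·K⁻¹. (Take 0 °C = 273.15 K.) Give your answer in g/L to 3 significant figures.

ρ = PM/(RT) = (1.59e+03 × 17.03) / (62.36 × 354.0)

ρ ≈ 1.23 g/L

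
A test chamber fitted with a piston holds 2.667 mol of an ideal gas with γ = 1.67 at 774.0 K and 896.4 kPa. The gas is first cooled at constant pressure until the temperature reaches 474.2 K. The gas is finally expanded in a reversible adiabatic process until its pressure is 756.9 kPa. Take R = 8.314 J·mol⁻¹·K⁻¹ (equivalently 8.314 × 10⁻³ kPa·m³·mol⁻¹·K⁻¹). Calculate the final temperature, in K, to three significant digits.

T₃ ≈ 443 K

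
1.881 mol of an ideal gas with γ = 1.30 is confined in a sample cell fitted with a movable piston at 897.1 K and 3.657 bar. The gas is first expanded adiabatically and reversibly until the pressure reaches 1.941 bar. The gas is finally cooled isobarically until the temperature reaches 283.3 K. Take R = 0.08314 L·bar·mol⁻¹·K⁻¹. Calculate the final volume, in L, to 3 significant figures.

V₃ ≈ 22.8 L

From PV = nRT: V₁ = nRT₁/P₁ = 38.36 L.
Adiabatic (γ = 1.30), T V^(γ−1) and P V^γ constant: T₂ = T₁·(P₂/P₁)^((γ−1)/γ) = 775.1 K; V₂ = V₁·(P₁/P₂)^(1/γ) = 62.45 L.
Isobaric, so V/T is constant: P₃ = P₂; V₃ = V₂·(T₃/T₂) = 22.83 L.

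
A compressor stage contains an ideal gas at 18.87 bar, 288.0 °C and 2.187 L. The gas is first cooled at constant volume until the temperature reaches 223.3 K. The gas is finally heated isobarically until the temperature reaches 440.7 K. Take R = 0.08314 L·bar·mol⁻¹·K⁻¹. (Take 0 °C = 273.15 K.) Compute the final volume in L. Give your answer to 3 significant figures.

Convert: T₁ = 561.1 K.
Isochoric, so P/T is constant: V₂ = V₁; P₂ = P₁·(T₂/T₁) = 7.509 bar.
P constant ⇒ V ∝ T: P₃ = P₂; V₃ = V₂·(T₃/T₂) = 4.316 L.

V₃ ≈ 4.32 L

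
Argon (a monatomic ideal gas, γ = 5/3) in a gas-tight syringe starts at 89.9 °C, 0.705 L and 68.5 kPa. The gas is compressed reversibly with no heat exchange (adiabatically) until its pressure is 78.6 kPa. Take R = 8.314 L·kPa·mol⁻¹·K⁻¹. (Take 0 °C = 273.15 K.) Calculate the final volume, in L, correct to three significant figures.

V₂ ≈ 0.649 L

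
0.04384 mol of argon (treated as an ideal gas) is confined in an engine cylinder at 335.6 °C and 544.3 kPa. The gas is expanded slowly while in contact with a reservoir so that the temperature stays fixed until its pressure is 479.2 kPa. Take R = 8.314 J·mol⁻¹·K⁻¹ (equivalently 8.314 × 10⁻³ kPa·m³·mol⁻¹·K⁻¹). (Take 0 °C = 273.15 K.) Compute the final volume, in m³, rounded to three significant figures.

Convert: T₁ = 608.8 K.
From PV = nRT: V₁ = nRT₁/P₁ = 0.0004076 m³.
Isothermal, so P V is constant: T₂ = T₁; V₂ = V₁·(P₁/P₂) = 0.0004630 m³.

V₂ ≈ 0.000463 m³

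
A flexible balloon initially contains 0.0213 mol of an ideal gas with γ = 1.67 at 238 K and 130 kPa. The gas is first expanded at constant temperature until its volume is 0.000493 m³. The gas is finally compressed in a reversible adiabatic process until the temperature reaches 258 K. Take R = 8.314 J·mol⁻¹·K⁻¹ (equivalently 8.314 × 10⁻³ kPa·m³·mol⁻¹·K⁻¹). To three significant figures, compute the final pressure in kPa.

P₃ ≈ 105 kPa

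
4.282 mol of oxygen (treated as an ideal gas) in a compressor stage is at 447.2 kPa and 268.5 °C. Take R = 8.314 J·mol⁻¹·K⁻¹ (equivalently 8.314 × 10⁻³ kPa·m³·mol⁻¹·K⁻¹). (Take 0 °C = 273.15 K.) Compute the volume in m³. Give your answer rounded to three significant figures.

Convert: T = 541.65 K.
PV = nRT ⇒ V = nRT/P = (4.282 × 8.314 × 10⁻³ × 541.65) / 447.2

V ≈ 0.0431 m³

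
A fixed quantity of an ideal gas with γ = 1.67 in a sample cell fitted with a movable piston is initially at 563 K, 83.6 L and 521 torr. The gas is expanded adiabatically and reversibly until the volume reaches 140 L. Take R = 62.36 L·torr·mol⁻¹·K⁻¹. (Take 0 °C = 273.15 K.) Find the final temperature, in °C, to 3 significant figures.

Adiabatic (γ = 1.67), T V^(γ−1) and P V^γ constant: T₂ = T₁·(V₁/V₂)^(γ−1) = 398.5 K; P₂ = P₁·(V₁/V₂)^γ = 220.2 torr.

T₂ ≈ 125 °C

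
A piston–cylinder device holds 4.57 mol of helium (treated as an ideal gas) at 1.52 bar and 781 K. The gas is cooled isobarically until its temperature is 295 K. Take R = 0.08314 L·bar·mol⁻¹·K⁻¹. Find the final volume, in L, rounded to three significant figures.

V₂ ≈ 73.7 L

From PV = nRT: V₁ = nRT₁/P₁ = 195.2 L.
Isobaric, so V/T is constant: P₂ = P₁; V₂ = V₁·(T₂/T₁) = 73.74 L.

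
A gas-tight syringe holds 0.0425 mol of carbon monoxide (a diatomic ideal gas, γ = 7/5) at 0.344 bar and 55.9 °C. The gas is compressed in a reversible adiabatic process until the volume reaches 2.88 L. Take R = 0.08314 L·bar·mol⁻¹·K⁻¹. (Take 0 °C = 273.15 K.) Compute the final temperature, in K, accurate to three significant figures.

T₂ ≈ 351 K

Convert: T₁ = 329.0 K.
From PV = nRT: V₁ = nRT₁/P₁ = 3.380 L.
Reversible adiabatic, γ = 7/5: T₂ = T₁·(V₁/V₂)^(γ−1) = 350.8 K; P₂ = P₁·(V₁/V₂)^γ = 0.4304 bar.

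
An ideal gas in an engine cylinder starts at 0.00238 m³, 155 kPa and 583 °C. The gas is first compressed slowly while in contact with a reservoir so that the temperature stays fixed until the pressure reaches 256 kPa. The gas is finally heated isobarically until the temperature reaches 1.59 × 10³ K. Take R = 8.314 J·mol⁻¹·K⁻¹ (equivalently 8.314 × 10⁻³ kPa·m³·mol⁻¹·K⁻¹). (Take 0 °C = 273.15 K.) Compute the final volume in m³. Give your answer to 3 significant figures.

Convert: T₁ = 856.1 K.
T constant ⇒ Boyle's law P V = const: T₂ = T₁; V₂ = V₁·(P₁/P₂) = 0.001441 m³.
P constant ⇒ V ∝ T: P₃ = P₂; V₃ = V₂·(T₃/T₂) = 0.002676 m³.

V₃ ≈ 0.00268 m³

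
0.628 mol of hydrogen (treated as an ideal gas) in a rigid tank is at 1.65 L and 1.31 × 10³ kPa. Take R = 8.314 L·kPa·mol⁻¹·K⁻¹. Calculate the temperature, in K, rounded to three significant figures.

T ≈ 414 K

PV = nRT ⇒ T = PV/(nR) = (1.31e+03 × 1.65) / (0.628 × 8.314)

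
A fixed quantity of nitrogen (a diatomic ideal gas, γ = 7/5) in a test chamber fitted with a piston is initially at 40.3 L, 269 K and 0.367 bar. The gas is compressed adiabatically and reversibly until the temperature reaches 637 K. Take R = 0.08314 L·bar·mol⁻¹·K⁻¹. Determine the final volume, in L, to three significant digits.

V₂ ≈ 4.67 L

Reversible adiabatic, γ = 7/5: P₂ = P₁·(T₂/T₁)^(γ/(γ−1)) = 7.499 bar; V₂ = V₁·(T₁/T₂)^(1/(γ−1)) = 4.670 L.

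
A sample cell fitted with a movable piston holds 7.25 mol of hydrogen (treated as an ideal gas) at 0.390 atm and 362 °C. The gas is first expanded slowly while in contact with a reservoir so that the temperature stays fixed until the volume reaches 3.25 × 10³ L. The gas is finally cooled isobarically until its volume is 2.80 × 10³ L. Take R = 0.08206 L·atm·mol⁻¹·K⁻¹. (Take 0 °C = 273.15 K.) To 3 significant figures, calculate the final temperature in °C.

T₃ ≈ 274 °C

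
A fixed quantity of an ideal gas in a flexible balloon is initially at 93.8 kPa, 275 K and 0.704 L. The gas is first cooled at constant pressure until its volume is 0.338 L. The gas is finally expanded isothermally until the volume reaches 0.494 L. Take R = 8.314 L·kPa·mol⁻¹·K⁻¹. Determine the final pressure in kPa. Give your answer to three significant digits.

P constant ⇒ V ∝ T: P₂ = P₁; T₂ = T₁·(V₂/V₁) = 132.0 K.
Isothermal, so P V is constant: T₃ = T₂; P₃ = P₂·(V₂/V₃) = 64.18 kPa.

P₃ ≈ 64.2 kPa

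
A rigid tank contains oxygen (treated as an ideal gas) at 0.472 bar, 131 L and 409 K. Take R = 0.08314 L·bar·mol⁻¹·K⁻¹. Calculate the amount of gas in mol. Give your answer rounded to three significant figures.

n ≈ 1.82 mol

PV = nRT ⇒ n = PV/(RT) = (0.472 × 131) / (0.08314 × 409)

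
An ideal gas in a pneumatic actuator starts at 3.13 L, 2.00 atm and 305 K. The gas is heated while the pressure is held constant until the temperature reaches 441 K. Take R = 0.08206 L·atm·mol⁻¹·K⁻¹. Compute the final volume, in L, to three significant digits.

V₂ ≈ 4.53 L

Isobaric, so V/T is constant: P₂ = P₁; V₂ = V₁·(T₂/T₁) = 4.526 L.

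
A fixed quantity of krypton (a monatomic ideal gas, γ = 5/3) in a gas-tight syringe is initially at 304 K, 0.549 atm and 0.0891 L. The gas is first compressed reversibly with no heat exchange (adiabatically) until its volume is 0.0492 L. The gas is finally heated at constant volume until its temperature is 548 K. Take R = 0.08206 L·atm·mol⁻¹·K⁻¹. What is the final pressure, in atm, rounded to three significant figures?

P₃ ≈ 1.79 atm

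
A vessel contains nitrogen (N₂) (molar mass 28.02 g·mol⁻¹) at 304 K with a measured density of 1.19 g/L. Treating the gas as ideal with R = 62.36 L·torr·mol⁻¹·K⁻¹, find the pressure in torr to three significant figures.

ρ = PM/(RT) ⇒ P = ρRT/M = (1.19 × 62.36 × 304.0) / 28.02

P ≈ 805 torr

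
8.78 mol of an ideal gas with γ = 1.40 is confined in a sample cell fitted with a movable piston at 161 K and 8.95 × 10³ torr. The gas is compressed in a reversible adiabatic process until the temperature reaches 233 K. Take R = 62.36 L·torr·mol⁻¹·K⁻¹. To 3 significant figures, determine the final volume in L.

V₂ ≈ 3.91 L

From PV = nRT: V₁ = nRT₁/P₁ = 9.849 L.
Adiabatic (γ = 1.40), T V^(γ−1) and P V^γ constant: P₂ = P₁·(T₂/T₁)^(γ/(γ−1)) = 3.263e+04 torr; V₂ = V₁·(T₁/T₂)^(1/(γ−1)) = 3.909 L.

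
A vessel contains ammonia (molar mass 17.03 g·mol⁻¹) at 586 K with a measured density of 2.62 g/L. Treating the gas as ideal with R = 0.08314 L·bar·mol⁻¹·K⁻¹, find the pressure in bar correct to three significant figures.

P ≈ 7.50 bar

ρ = PM/(RT) ⇒ P = ρRT/M = (2.62 × 0.08314 × 586.0) / 17.03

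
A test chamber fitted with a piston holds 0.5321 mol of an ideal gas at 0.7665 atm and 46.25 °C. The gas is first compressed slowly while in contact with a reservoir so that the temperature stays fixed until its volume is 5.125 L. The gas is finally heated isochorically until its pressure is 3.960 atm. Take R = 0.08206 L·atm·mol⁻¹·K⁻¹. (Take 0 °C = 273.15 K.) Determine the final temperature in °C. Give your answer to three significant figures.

T₃ ≈ 192 °C

Convert: T₁ = 319.4 K.
From PV = nRT: V₁ = nRT₁/P₁ = 18.19 L.
Isothermal, so P V is constant: T₂ = T₁; P₂ = P₁·(V₁/V₂) = 2.721 atm.
Isochoric, so P/T is constant: V₃ = V₂; T₃ = T₂·(P₃/P₂) = 464.8 K.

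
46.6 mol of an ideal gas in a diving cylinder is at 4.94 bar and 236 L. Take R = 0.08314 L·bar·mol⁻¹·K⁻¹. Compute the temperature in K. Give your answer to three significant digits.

PV = nRT ⇒ T = PV/(nR) = (4.94 × 236) / (46.6 × 0.08314)

T ≈ 301 K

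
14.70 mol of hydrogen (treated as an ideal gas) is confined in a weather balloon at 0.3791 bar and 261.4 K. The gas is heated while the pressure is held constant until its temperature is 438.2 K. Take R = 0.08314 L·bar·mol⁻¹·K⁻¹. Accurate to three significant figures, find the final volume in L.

V₂ ≈ 1.41e+03 L

From PV = nRT: V₁ = nRT₁/P₁ = 842.7 L.
Isobaric, so V/T is constant: P₂ = P₁; V₂ = V₁·(T₂/T₁) = 1413 L.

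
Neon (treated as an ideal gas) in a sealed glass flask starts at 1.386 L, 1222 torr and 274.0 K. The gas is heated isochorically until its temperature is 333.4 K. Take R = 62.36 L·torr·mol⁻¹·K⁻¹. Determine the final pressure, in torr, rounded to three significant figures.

Isochoric, so P/T is constant: V₂ = V₁; P₂ = P₁·(T₂/T₁) = 1487 torr.

P₂ ≈ 1.49e+03 torr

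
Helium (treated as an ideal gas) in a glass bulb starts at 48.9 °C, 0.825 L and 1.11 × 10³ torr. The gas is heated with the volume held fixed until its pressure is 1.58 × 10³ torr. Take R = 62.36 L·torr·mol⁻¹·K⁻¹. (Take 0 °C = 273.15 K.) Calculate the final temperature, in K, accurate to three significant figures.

T₂ ≈ 458 K

Convert: T₁ = 322.0 K.
Isochoric, so P/T is constant: V₂ = V₁; T₂ = T₁·(P₂/P₁) = 458.4 K.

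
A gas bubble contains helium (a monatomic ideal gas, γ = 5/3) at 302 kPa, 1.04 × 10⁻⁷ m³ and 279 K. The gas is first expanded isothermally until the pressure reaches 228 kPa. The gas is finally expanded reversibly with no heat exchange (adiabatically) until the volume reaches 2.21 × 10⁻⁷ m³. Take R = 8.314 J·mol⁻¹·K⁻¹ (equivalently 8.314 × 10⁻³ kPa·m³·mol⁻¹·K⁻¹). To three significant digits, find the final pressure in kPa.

P₃ ≈ 104 kPa

Isothermal, so P V is constant: T₂ = T₁; V₂ = V₁·(P₁/P₂) = 1.378e-07 m³.
Reversible adiabatic, γ = 5/3: T₃ = T₂·(V₂/V₃)^(γ−1) = 203.6 K; P₃ = P₂·(V₂/V₃)^γ = 103.7 kPa.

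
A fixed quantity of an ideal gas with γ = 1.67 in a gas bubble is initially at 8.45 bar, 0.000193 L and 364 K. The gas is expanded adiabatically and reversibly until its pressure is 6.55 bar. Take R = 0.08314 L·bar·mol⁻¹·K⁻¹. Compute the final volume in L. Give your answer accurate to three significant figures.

V₂ ≈ 0.000225 L

Adiabatic (γ = 1.67), T V^(γ−1) and P V^γ constant: T₂ = T₁·(P₂/P₁)^((γ−1)/γ) = 328.6 K; V₂ = V₁·(P₁/P₂)^(1/γ) = 0.0002248 L.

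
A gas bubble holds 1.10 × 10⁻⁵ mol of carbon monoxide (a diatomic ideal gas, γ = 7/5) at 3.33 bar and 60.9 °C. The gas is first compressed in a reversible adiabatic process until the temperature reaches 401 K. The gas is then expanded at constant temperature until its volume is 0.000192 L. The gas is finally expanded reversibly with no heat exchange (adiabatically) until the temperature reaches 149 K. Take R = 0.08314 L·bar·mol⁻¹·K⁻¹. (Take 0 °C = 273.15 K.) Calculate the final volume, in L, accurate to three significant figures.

V₄ ≈ 0.00228 L

Convert: T₁ = 334.0 K.
From PV = nRT: V₁ = nRT₁/P₁ = 9.174e-05 L.
Reversible adiabatic, γ = 7/5: P₂ = P₁·(T₂/T₁)^(γ/(γ−1)) = 6.311 bar; V₂ = V₁·(T₁/T₂)^(1/(γ−1)) = 5.811e-05 L.
T constant ⇒ Boyle's law P V = const: T₃ = T₂; P₃ = P₂·(V₂/V₃) = 1.910 bar.
Adiabatic (γ = 7/5), T V^(γ−1) and P V^γ constant: P₄ = P₃·(T₄/T₃)^(γ/(γ−1)) = 0.05973 bar; V₄ = V₃·(T₃/T₄)^(1/(γ−1)) = 0.002281 L.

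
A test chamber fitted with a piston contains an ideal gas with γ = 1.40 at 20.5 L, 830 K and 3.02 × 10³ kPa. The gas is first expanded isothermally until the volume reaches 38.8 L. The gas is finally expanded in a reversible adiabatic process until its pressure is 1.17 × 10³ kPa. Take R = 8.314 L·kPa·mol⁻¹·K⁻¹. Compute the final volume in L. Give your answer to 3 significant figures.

V₃ ≈ 48.4 L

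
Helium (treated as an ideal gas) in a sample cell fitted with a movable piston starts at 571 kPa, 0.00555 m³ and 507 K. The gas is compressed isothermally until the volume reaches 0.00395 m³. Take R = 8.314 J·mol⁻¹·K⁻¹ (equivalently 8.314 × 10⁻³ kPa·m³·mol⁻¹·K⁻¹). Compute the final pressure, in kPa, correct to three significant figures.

P₂ ≈ 802 kPa

Isothermal, so P V is constant: T₂ = T₁; P₂ = P₁·(V₁/V₂) = 802.3 kPa.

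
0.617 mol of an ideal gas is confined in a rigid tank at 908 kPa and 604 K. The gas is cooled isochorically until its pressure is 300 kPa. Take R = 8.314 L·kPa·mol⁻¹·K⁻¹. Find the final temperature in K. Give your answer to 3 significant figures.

T₂ ≈ 200 K

From PV = nRT: V₁ = nRT₁/P₁ = 3.412 L.
Isochoric, so P/T is constant: V₂ = V₁; T₂ = T₁·(P₂/P₁) = 199.6 K.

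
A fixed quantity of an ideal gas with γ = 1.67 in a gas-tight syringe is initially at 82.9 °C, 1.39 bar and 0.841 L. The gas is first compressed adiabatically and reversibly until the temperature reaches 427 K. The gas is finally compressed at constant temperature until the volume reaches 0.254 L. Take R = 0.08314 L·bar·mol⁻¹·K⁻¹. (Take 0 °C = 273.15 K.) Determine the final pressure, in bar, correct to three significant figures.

P₃ ≈ 5.52 bar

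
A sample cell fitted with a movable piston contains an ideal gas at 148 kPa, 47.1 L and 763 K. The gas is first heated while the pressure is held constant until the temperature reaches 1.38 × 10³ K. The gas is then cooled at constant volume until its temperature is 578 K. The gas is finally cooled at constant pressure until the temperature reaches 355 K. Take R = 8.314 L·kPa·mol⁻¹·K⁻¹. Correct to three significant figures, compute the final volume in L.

P constant ⇒ V ∝ T: P₂ = P₁; V₂ = V₁·(T₂/T₁) = 85.19 L.
Isochoric, so P/T is constant: V₃ = V₂; P₃ = P₂·(T₃/T₂) = 61.99 kPa.
P constant ⇒ V ∝ T: P₄ = P₃; V₄ = V₃·(T₄/T₃) = 52.32 L.

V₄ ≈ 52.3 L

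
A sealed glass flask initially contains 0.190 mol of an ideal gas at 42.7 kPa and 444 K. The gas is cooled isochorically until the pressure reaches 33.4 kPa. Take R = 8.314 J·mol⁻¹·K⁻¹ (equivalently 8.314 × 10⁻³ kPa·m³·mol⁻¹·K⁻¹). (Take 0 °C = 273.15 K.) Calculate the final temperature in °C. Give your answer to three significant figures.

T₂ ≈ 74.1 °C

From PV = nRT: V₁ = nRT₁/P₁ = 0.01643 m³.
Isochoric, so P/T is constant: V₂ = V₁; T₂ = T₁·(P₂/P₁) = 347.3 K.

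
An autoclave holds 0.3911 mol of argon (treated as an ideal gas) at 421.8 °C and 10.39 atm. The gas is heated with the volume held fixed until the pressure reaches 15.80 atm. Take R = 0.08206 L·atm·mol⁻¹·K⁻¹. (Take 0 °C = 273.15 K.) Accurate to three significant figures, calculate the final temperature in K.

Convert: T₁ = 695.0 K.
From PV = nRT: V₁ = nRT₁/P₁ = 2.147 L.
Isochoric, so P/T is constant: V₂ = V₁; T₂ = T₁·(P₂/P₁) = 1057 K.

T₂ ≈ 1.06e+03 K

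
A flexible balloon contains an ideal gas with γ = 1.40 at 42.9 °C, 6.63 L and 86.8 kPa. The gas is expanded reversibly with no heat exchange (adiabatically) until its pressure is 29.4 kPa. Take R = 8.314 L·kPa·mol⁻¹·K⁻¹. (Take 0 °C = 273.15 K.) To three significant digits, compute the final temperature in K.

Convert: T₁ = 316.0 K.
Adiabatic (γ = 1.40), T V^(γ−1) and P V^γ constant: T₂ = T₁·(P₂/P₁)^((γ−1)/γ) = 232.0 K; V₂ = V₁·(P₁/P₂)^(1/γ) = 14.37 L.

T₂ ≈ 232 K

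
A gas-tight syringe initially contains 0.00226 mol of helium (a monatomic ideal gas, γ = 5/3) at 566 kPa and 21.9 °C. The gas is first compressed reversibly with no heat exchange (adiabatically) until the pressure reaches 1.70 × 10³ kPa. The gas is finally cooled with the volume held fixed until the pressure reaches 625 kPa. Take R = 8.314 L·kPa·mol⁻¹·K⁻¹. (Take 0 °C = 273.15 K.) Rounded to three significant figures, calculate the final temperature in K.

Convert: T₁ = 295.0 K.
From PV = nRT: V₁ = nRT₁/P₁ = 0.009795 L.
Adiabatic (γ = 5/3), T V^(γ−1) and P V^γ constant: T₂ = T₁·(P₂/P₁)^((γ−1)/γ) = 458.1 K; V₂ = V₁·(P₁/P₂)^(1/γ) = 0.005063 L.
Isochoric, so P/T is constant: V₃ = V₂; T₃ = T₂·(P₃/P₂) = 168.4 K.

T₃ ≈ 168 K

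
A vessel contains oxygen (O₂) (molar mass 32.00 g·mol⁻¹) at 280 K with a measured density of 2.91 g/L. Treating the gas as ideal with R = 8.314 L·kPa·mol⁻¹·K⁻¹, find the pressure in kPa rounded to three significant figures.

ρ = PM/(RT) ⇒ P = ρRT/M = (2.91 × 8.314 × 280.0) / 32.00

P ≈ 212 kPa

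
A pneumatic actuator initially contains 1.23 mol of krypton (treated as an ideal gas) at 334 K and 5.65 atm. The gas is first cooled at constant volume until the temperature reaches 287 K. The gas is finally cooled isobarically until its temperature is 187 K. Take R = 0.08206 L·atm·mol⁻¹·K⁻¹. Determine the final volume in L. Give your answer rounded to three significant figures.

V₃ ≈ 3.89 L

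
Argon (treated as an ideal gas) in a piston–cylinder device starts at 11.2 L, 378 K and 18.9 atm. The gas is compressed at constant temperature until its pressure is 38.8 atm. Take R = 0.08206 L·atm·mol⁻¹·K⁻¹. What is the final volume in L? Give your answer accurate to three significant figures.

T constant ⇒ Boyle's law P V = const: T₂ = T₁; V₂ = V₁·(P₁/P₂) = 5.456 L.

V₂ ≈ 5.46 L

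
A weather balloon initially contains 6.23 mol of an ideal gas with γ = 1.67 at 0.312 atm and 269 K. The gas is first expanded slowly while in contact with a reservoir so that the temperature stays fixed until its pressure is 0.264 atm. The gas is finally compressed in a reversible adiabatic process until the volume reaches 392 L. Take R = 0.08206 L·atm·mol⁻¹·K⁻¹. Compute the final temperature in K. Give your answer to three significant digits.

T₃ ≈ 325 K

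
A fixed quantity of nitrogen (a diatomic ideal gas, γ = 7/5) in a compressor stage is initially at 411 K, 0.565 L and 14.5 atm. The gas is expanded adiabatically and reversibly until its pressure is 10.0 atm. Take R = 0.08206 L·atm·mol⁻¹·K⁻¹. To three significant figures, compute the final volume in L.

V₂ ≈ 0.737 L

Adiabatic (γ = 7/5), T V^(γ−1) and P V^γ constant: T₂ = T₁·(P₂/P₁)^((γ−1)/γ) = 369.6 K; V₂ = V₁·(P₁/P₂)^(1/γ) = 0.7367 L.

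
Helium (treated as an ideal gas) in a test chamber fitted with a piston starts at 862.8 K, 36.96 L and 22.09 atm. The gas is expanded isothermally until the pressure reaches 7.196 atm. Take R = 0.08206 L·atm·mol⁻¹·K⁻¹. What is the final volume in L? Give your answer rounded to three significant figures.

V₂ ≈ 113 L

T constant ⇒ Boyle's law P V = const: T₂ = T₁; V₂ = V₁·(P₁/P₂) = 113.5 L.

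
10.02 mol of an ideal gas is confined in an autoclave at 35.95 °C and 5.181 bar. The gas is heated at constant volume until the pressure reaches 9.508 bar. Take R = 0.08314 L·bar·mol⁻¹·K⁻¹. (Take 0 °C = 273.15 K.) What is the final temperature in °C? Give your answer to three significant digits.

T₂ ≈ 294 °C

Convert: T₁ = 309.1 K.
From PV = nRT: V₁ = nRT₁/P₁ = 49.70 L.
V constant ⇒ P ∝ T: V₂ = V₁; T₂ = T₁·(P₂/P₁) = 567.3 K.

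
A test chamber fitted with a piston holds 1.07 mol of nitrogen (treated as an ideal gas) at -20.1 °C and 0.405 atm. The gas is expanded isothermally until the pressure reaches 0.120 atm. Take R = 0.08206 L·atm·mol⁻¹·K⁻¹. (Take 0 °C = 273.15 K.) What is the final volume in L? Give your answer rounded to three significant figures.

Convert: T₁ = 253.0 K.
From PV = nRT: V₁ = nRT₁/P₁ = 54.86 L.
Isothermal, so P V is constant: T₂ = T₁; V₂ = V₁·(P₁/P₂) = 185.2 L.

V₂ ≈ 185 L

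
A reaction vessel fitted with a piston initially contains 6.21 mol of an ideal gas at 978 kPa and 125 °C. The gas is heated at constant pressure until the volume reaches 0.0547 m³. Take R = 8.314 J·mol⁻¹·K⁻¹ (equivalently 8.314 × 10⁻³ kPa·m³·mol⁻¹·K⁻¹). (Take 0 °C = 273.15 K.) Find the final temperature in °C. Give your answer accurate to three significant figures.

T₂ ≈ 763 °C

Convert: T₁ = 398.1 K.
From PV = nRT: V₁ = nRT₁/P₁ = 0.02102 m³.
P constant ⇒ V ∝ T: P₂ = P₁; T₂ = T₁·(V₂/V₁) = 1036 K.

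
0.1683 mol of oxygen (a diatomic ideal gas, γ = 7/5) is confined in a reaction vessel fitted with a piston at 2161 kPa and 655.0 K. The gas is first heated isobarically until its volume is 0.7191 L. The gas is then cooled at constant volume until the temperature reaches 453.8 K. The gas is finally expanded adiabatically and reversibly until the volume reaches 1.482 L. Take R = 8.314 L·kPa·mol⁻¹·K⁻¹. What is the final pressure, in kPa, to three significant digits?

P₄ ≈ 321 kPa

From PV = nRT: V₁ = nRT₁/P₁ = 0.4241 L.
P constant ⇒ V ∝ T: P₂ = P₁; T₂ = T₁·(V₂/V₁) = 1111 K.
V constant ⇒ P ∝ T: V₃ = V₂; P₃ = P₂·(T₃/T₂) = 883.0 kPa.
Reversible adiabatic, γ = 7/5: T₄ = T₃·(V₃/V₄)^(γ−1) = 339.8 K; P₄ = P₃·(V₃/V₄)^γ = 320.8 kPa.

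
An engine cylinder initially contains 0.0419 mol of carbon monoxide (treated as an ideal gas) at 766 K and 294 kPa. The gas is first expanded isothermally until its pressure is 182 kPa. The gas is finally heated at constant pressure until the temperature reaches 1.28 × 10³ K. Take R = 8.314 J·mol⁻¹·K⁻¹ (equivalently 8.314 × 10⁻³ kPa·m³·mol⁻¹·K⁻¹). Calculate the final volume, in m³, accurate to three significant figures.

V₃ ≈ 0.00245 m³

From PV = nRT: V₁ = nRT₁/P₁ = 0.0009076 m³.
T constant ⇒ Boyle's law P V = const: T₂ = T₁; V₂ = V₁·(P₁/P₂) = 0.001466 m³.
Isobaric, so V/T is constant: P₃ = P₂; V₃ = V₂·(T₃/T₂) = 0.002450 m³.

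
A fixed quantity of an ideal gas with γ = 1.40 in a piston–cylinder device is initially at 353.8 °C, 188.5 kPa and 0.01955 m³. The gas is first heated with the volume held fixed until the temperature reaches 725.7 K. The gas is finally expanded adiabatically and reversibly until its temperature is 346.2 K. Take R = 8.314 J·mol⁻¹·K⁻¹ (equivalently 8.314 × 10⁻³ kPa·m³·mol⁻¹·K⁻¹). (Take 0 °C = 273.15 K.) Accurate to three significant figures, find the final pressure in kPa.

P₃ ≈ 16.4 kPa

Convert: T₁ = 627.0 K.
Isochoric, so P/T is constant: V₂ = V₁; P₂ = P₁·(T₂/T₁) = 218.2 kPa.
Reversible adiabatic, γ = 1.40: P₃ = P₂·(T₃/T₂)^(γ/(γ−1)) = 16.36 kPa; V₃ = V₂·(T₂/T₃)^(1/(γ−1)) = 0.1244 m³.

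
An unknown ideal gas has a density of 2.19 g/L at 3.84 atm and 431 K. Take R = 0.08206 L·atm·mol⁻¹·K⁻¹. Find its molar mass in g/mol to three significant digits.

ρ = PM/(RT) ⇒ M = ρRT/P = (2.19 × 0.08206 × 431.0) / 3.84

M ≈ 20.2 g/mol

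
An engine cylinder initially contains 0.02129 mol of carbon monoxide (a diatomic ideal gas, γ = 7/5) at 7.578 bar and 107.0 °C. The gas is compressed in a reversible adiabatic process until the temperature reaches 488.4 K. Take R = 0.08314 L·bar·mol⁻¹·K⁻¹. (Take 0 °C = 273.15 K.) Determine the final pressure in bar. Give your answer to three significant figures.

P₂ ≈ 18.2 bar

Convert: T₁ = 380.1 K.
From PV = nRT: V₁ = nRT₁/P₁ = 0.08879 L.
Adiabatic (γ = 7/5), T V^(γ−1) and P V^γ constant: P₂ = P₁·(T₂/T₁)^(γ/(γ−1)) = 18.21 bar; V₂ = V₁·(T₁/T₂)^(1/(γ−1)) = 0.04746 L.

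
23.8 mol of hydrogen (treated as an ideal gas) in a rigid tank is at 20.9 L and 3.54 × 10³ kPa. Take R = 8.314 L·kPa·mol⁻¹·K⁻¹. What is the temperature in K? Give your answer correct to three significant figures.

T ≈ 374 K

PV = nRT ⇒ T = PV/(nR) = (3.54e+03 × 20.9) / (23.8 × 8.314)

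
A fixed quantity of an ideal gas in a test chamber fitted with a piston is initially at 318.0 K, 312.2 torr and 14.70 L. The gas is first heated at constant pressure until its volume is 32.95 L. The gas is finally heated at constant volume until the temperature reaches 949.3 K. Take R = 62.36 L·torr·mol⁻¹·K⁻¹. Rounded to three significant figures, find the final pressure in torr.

P₃ ≈ 416 torr

P constant ⇒ V ∝ T: P₂ = P₁; T₂ = T₁·(V₂/V₁) = 712.8 K.
V constant ⇒ P ∝ T: V₃ = V₂; P₃ = P₂·(T₃/T₂) = 415.8 torr.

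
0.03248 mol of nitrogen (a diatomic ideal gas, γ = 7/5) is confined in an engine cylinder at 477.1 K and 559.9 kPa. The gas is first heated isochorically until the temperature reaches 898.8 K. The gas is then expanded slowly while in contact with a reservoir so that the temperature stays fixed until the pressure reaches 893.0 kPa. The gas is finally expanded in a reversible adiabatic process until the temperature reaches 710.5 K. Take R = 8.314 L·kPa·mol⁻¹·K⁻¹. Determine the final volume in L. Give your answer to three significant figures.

V₄ ≈ 0.489 L

From PV = nRT: V₁ = nRT₁/P₁ = 0.2301 L.
V constant ⇒ P ∝ T: V₂ = V₁; P₂ = P₁·(T₂/T₁) = 1055 kPa.
Isothermal, so P V is constant: T₃ = T₂; V₃ = V₂·(P₂/P₃) = 0.2718 L.
Reversible adiabatic, γ = 7/5: P₄ = P₃·(T₄/T₃)^(γ/(γ−1)) = 392.2 kPa; V₄ = V₃·(T₃/T₄)^(1/(γ−1)) = 0.4892 L.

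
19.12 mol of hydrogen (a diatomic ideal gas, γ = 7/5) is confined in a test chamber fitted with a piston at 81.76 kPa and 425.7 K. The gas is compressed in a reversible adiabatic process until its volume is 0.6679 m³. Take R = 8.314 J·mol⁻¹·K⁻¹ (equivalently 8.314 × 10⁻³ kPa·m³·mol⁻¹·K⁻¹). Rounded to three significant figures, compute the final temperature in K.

T₂ ≈ 464 K

From PV = nRT: V₁ = nRT₁/P₁ = 0.8277 m³.
Reversible adiabatic, γ = 7/5: T₂ = T₁·(V₁/V₂)^(γ−1) = 463.8 K; P₂ = P₁·(V₁/V₂)^γ = 110.4 kPa.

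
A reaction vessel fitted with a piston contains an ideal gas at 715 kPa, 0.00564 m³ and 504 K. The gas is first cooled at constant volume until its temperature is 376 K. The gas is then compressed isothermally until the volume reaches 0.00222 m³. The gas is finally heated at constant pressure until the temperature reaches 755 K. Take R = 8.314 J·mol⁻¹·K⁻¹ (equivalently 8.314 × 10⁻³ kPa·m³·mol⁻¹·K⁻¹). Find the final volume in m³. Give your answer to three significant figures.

V constant ⇒ P ∝ T: V₂ = V₁; P₂ = P₁·(T₂/T₁) = 533.4 kPa.
T constant ⇒ Boyle's law P V = const: T₃ = T₂; P₃ = P₂·(V₂/V₃) = 1355 kPa.
P constant ⇒ V ∝ T: P₄ = P₃; V₄ = V₃·(T₄/T₃) = 0.004458 m³.

V₄ ≈ 0.00446 m³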